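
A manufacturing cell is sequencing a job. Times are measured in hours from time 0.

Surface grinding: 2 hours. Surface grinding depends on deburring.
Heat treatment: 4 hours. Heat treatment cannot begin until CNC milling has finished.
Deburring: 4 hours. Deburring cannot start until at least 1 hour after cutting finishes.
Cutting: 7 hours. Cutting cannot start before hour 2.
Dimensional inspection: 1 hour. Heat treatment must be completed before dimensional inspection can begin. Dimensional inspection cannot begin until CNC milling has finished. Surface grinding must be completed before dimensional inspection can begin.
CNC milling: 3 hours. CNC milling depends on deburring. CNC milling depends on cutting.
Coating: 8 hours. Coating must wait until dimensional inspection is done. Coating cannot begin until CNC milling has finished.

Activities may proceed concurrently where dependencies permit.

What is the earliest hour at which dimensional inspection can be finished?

22

Cutting cannot begin until its own release at hour 2. It runs from hour 2 to 2 + 7 = hour 9.
After cutting (finishes hour 9, plus 1-hour gap → hour 10), deburring can start at hour 10 and finishes at hour 14.
Surface grinding cannot begin until deburring (finishes hour 14). It runs from hour 14 to 14 + 2 = hour 16.
For CNC milling: deburring (finishes hour 14); cutting (finishes hour 9). Taking the maximum gives a start of hour 14, and it finishes at 14 + 3 = hour 17.
Heat treatment cannot begin until CNC milling (finishes hour 17). It runs from hour 17 to 17 + 4 = hour 21.
Dimensional inspection has to wait for heat treatment (finishes hour 21); CNC milling (finishes hour 17); surface grinding (finishes hour 16). The latest of these is hour 21, so dimensional inspection runs hour 21 to 21 + 1 = hour 22.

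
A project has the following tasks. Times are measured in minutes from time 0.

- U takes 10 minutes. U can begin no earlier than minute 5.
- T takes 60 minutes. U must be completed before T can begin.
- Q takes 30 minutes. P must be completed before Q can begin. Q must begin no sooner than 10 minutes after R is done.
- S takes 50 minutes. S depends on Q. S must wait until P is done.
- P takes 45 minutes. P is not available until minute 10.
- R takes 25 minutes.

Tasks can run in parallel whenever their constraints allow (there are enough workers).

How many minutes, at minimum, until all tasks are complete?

135

U waits on its own release at minute 5, so it starts at minute 5 and finishes at 5 + 10 = minute 15.
After U (finishes minute 15), T can start at minute 15 and finishes at minute 75.
R has no prerequisites, so it starts at minute 0 and finishes at minute 25.
P cannot begin until its own release at minute 10. It runs from minute 10 to 10 + 45 = minute 55.
For Q: P (finishes minute 55); R (finishes minute 25, plus 10-minute gap → minute 35). Taking the maximum gives a start of minute 55, and it finishes at 55 + 30 = minute 85.
S cannot start until Q (finishes minute 85); P (finishes minute 55). The controlling bound is minute 85, so S finishes at 85 + 50 = minute 135.
All tasks are finished once the last one completes. Finish times: P at 55, Q at 85, R at 25, S at 135, T at 75, U at 15. The latest is minute 135.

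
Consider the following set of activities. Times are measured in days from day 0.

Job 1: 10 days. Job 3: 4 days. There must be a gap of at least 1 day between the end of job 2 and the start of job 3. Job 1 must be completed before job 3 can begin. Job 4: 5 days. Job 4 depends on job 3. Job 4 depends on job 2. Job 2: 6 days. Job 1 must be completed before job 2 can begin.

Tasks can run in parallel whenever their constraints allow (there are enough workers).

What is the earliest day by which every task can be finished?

Nothing blocks job 1, so it runs from day 0 to day 10.
Job 2 waits on job 1 (finishes day 10), so it starts at day 10 and finishes at 10 + 6 = day 16.
Job 3 cannot start until job 2 (finishes day 16, plus 1-day gap → day 17); job 1 (finishes day 10). The controlling bound is day 17, so job 3 finishes at 17 + 4 = day 21.
Job 4 needs all of job 3 (finishes day 21); job 2 (finishes day 16). That puts its earliest start at day 21; it finishes at 21 + 5 = day 26.
All tasks are finished once the last one completes. Finish times: Job 1 at 10, Job 2 at 16, Job 3 at 21, Job 4 at 26. The latest is day 26.

26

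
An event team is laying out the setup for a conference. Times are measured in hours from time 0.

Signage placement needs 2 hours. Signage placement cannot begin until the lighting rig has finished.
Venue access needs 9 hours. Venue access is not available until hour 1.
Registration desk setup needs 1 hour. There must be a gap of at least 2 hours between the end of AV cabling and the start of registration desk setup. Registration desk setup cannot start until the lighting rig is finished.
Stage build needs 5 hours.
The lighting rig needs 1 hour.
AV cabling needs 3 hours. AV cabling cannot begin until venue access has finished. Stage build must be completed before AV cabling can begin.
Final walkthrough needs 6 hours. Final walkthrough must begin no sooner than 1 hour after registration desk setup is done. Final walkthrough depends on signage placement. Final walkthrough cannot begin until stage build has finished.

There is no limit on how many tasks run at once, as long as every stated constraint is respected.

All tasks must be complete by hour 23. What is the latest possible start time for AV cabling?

10

To finish by hour 23, final walkthrough (duration 6) must start no later than hour 17.
Registration desk setup must finish before final walkthrough (must start by hour 17, minus 1-hour gap → hour 16). With a 1-hour duration, registration desk setup must start by 16 − 1 = hour 15.
AV cabling must finish before registration desk setup (must start by hour 15, minus 2-hour gap → hour 13). With a 3-hour duration, AV cabling must start by 13 − 3 = hour 10.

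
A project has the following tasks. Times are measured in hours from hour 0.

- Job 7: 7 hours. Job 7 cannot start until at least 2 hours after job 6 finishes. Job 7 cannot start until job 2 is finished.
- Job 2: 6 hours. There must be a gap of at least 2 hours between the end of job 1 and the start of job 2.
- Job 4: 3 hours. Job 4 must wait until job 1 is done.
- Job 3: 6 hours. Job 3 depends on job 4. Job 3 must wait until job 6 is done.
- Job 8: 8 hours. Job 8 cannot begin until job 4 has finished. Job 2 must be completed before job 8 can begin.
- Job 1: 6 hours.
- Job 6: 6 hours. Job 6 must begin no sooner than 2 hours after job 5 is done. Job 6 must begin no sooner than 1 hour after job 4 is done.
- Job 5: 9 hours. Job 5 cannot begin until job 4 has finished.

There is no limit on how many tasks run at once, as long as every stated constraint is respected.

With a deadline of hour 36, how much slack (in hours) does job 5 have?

1

Nothing blocks job 1, so it runs from hour 0 to hour 6.
Job 4 cannot begin until job 1 (finishes hour 6). It runs from hour 6 to 6 + 3 = hour 9.
Job 5 cannot begin until job 4 (finishes hour 9). It runs from hour 9 to 9 + 9 = hour 18.

Working backward from the deadline:
Job 7 has no dependents, so it just needs to finish by hour 36. Starting by 36 − 7 = hour 29 achieves that.
Job 3 has no dependents, so it just needs to finish by hour 36. Starting by 36 − 6 = hour 30 achieves that.
For job 6: job 3 (must start by hour 30); job 7 (must start by hour 29, minus 2-hour gap → hour 27). The most restrictive is hour 27; with a 6-hour duration, job 6 must start by hour 21.
Job 5 must finish before job 6 (must start by hour 21, minus 2-hour gap → hour 19). With a 9-hour duration, job 5 must start by 19 − 9 = hour 10.
So job 5 can start as early as hour 9 and as late as hour 10, giving 10 − 9 = 1 hour of slack.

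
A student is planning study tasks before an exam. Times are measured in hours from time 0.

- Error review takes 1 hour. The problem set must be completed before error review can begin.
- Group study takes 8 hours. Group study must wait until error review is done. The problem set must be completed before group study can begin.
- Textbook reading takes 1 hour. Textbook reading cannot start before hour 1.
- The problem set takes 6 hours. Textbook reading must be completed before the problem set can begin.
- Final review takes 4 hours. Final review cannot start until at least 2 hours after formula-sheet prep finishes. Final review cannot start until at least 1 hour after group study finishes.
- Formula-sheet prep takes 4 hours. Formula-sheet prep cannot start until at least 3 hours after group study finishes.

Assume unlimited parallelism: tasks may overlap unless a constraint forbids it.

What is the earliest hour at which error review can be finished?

After its own release at hour 1, textbook reading can start at hour 1 and finishes at hour 2.
The problem set waits on textbook reading (finishes hour 2), so it starts at hour 2 and finishes at 2 + 6 = hour 8.
After the problem set (finishes hour 8), error review can start at hour 8 and finishes at hour 9.

9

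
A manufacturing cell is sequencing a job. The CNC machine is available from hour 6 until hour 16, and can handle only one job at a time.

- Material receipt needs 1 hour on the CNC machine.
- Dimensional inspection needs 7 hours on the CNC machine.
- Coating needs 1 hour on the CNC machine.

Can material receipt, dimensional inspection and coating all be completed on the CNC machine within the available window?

The CNC machine window is 16 − 6 = 10 hours.
Running back to back, the jobs need 1 + 7 + 1 = 9 hours on the CNC machine.
Since 9 ≤ 10, they fit within the window.

Yes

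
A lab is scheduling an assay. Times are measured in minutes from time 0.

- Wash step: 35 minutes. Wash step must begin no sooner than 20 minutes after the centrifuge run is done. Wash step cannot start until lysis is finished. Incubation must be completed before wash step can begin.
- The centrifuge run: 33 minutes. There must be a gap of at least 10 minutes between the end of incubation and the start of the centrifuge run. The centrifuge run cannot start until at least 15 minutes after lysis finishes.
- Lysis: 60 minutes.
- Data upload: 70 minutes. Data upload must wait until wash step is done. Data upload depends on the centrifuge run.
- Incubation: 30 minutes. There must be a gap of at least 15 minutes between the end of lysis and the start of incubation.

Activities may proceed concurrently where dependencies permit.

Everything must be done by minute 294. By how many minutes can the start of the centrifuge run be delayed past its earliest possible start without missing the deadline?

21

Lysis can start immediately at minute 0; it finishes at minute 60.
After lysis (finishes minute 60, plus 15-minute gap → minute 75), incubation can start at minute 75 and finishes at minute 105.
The centrifuge run has to wait for incubation (finishes minute 105, plus 10-minute gap → minute 115); lysis (finishes minute 60, plus 15-minute gap → minute 75). The latest of these is minute 115, so the centrifuge run runs minute 115 to 115 + 33 = minute 148.

Working backward from the deadline:
Nothing follows data upload; the deadline of minute 294 is its only limit. It must start by 294 − 70 = minute 224.
Wash step feeds into data upload (must start by minute 224); so wash step must finish by minute 224 and therefore start by minute 189.
The centrifuge run feeds wash step (must start by minute 189, minus 20-minute gap → minute 169); data upload (must start by minute 224). Taking the minimum, the centrifuge run must finish by minute 169 and start by 169 − 33 = minute 136.
So the centrifuge run can start as early as minute 115 and as late as minute 136, giving 136 − 115 = 21 minutes of slack.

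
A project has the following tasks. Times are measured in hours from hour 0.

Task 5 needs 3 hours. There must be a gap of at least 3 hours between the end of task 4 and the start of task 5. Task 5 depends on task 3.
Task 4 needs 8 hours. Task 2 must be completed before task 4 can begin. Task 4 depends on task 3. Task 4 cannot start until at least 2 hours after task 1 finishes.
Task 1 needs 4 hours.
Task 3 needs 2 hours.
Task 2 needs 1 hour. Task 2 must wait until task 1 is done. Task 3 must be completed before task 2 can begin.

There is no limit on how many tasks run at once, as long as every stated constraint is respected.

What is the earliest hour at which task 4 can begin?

6

Task 3 can start immediately at hour 0; it finishes at hour 2.
Task 1 has no prerequisites, so it starts at hour 0 and finishes at hour 4.
For task 2: task 1 (finishes hour 4); task 3 (finishes hour 2). Taking the maximum gives a start of hour 4, and it finishes at 4 + 1 = hour 5.
Task 4 waits on task 2 (finishes hour 5); task 3 (finishes hour 2); task 1 (finishes hour 4, plus 2-hour gap → hour 6). The latest of these is hour 6, which is the earliest task 4 can start.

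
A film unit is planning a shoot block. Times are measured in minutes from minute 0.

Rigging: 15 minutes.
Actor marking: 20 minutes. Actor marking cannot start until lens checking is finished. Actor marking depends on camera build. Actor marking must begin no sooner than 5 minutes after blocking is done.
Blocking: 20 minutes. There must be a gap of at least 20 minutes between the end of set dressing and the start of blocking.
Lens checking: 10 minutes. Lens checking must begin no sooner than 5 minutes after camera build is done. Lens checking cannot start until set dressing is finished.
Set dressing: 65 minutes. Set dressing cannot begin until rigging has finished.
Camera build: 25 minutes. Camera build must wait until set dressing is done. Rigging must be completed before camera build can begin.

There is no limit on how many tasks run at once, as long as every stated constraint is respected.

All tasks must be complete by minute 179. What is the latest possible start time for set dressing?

Actor marking must finish by minute 179; it takes 20 minutes, so it must start by 179 − 20 = minute 159.
Lens checking feeds into actor marking (must start by minute 159); so lens checking must finish by minute 159 and therefore start by minute 149.
Camera build must finish in time for lens checking (must start by minute 149, minus 5-minute gap → minute 144); actor marking (must start by minute 159). The tightest is minute 144, so camera build must start by 144 − 25 = minute 119.
Blocking has to be done before actor marking (must start by minute 159, minus 5-minute gap → minute 154). That means finishing by minute 154, i.e. starting by 154 − 20 = minute 134.
Set dressing has several dependents: camera build (must start by minute 119); lens checking (must start by minute 149); blocking (must start by minute 134, minus 20-minute gap → minute 114). The earliest of those limits is minute 114, so set dressing must start by 114 − 65 = minute 49.

49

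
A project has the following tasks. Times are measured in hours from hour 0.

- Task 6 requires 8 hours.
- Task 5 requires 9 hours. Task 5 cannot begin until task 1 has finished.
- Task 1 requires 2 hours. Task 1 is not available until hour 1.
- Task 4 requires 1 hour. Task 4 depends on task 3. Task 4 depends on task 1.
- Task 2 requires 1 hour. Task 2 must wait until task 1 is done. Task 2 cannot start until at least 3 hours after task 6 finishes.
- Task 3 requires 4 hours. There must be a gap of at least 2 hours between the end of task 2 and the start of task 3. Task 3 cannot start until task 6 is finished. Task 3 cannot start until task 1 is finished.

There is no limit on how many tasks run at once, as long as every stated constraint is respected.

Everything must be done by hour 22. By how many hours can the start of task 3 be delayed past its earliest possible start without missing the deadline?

3

Task 6 has no prerequisites, so it starts at hour 0 and finishes at hour 8.
After its own release at hour 1, task 1 can start at hour 1 and finishes at hour 3.
Task 2 cannot start until task 1 (finishes hour 3); task 6 (finishes hour 8, plus 3-hour gap → hour 11). The controlling bound is hour 11, so task 2 finishes at 11 + 1 = hour 12.
Task 3 cannot start until task 2 (finishes hour 12, plus 2-hour gap → hour 14); task 6 (finishes hour 8); task 1 (finishes hour 3). The controlling bound is hour 14, so task 3 finishes at 14 + 4 = hour 18.

Working backward from the deadline:
Task 4 has no dependents, so it just needs to finish by hour 22. Starting by 22 − 1 = hour 21 achieves that.
Task 3 has to be done before task 4 (must start by hour 21). That means finishing by hour 21, i.e. starting by 21 − 4 = hour 17.
So task 3 can start as early as hour 14 and as late as hour 17, giving 17 − 14 = 3 hours of slack.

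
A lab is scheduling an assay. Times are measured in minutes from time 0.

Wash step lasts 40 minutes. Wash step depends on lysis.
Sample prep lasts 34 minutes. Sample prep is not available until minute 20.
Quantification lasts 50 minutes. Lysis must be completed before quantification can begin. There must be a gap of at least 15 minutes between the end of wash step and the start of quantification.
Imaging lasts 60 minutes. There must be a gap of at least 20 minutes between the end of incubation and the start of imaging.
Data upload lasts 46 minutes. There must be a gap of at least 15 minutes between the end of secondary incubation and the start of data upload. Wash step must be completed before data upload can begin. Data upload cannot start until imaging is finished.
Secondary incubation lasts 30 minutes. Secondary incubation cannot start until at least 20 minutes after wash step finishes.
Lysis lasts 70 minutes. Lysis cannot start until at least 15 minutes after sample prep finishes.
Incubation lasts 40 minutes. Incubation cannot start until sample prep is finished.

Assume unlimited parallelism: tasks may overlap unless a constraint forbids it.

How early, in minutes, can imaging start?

114

After its own release at minute 20, sample prep can start at minute 20 and finishes at minute 54.
Incubation cannot begin until sample prep (finishes minute 54). It runs from minute 54 to 54 + 40 = minute 94.
Imaging waits on incubation (finishes minute 94, plus 20-minute gap → minute 114), so the earliest it can start is minute 114.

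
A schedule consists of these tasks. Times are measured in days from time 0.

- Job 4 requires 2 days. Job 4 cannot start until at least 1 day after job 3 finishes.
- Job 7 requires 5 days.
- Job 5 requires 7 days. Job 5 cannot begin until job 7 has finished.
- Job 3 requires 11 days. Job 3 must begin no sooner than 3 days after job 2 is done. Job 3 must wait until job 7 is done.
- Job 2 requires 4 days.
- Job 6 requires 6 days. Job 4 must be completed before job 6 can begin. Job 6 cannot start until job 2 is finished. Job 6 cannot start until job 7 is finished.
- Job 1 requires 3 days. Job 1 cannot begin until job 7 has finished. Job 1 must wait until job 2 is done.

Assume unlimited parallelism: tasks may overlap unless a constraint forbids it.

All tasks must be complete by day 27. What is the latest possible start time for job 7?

Job 1 has no dependents, so it just needs to finish by day 27. Starting by 27 − 3 = day 24 achieves that.
Job 6 must finish by day 27; it takes 6 days, so it must start by 27 − 6 = day 21.
Since job 6 (must start by day 21) depends on it, job 4 must finish by day 21. Backing off its 2-day duration gives a latest start of day 19.
Job 3 must finish before job 4 (must start by day 19, minus 1-day gap → day 18). With an 11-day duration, job 3 must start by 18 − 11 = day 7.
Job 5 must finish by day 27; it takes 7 days, so it must start by 27 − 7 = day 20.
Job 7 must finish in time for job 1 (must start by day 24); job 3 (must start by day 7); job 5 (must start by day 20); job 6 (must start by day 21). The tightest is day 7, so job 7 must start by 7 − 5 = day 2.

2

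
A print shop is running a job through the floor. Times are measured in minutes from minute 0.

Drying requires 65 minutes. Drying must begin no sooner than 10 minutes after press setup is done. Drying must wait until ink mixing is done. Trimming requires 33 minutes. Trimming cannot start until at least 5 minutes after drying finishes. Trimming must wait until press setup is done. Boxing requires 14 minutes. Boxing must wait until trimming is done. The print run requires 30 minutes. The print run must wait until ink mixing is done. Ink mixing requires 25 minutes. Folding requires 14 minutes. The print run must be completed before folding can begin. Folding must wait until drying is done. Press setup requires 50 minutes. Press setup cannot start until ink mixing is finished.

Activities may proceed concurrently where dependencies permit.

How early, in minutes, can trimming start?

Ink mixing can start immediately at minute 0; it finishes at minute 25.
Press setup cannot begin until ink mixing (finishes minute 25). It runs from minute 25 to 25 + 50 = minute 75.
Drying needs all of press setup (finishes minute 75, plus 10-minute gap → minute 85); ink mixing (finishes minute 25). That puts its earliest start at minute 85; it finishes at 85 + 65 = minute 150.
Trimming waits on drying (finishes minute 150, plus 5-minute gap → minute 155); press setup (finishes minute 75). The latest of these is minute 155, which is the earliest trimming can start.

155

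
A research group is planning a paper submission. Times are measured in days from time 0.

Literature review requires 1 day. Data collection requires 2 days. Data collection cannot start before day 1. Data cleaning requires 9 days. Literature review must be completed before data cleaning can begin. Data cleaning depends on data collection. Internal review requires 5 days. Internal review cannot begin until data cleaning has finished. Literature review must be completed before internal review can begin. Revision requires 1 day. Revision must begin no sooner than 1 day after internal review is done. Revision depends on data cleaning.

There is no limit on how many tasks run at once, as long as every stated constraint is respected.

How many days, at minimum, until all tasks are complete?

After its own release at day 1, data collection can start at day 1 and finishes at day 3.
Nothing blocks literature review, so it runs from day 0 to day 1.
For data cleaning: literature review (finishes day 1); data collection (finishes day 3). Taking the maximum gives a start of day 3, and it finishes at 3 + 9 = day 12.
Internal review has to wait for data cleaning (finishes day 12); literature review (finishes day 1). The latest of these is day 12, so internal review runs day 12 to 12 + 5 = day 17.
For revision: internal review (finishes day 17, plus 1-day gap → day 18); data cleaning (finishes day 12). Taking the maximum gives a start of day 18, and it finishes at 18 + 1 = day 19.
All tasks are finished once the last one completes. Finish times: Literature review at 1, Data collection at 3, Data cleaning at 12, Internal review at 17, Revision at 19. The latest is day 19.

19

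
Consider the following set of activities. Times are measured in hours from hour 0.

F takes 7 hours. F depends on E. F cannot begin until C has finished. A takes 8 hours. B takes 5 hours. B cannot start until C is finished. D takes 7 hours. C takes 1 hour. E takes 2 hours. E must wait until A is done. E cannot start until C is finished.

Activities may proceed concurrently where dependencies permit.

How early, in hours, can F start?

10

Nothing blocks C, so it runs from hour 0 to hour 1.
A has no prerequisites, so it starts at hour 0 and finishes at hour 8.
E needs all of A (finishes hour 8); C (finishes hour 1). That puts its earliest start at hour 8; it finishes at 8 + 2 = hour 10.
F waits on E (finishes hour 10); C (finishes hour 1). The latest of these is hour 10, which is the earliest F can start.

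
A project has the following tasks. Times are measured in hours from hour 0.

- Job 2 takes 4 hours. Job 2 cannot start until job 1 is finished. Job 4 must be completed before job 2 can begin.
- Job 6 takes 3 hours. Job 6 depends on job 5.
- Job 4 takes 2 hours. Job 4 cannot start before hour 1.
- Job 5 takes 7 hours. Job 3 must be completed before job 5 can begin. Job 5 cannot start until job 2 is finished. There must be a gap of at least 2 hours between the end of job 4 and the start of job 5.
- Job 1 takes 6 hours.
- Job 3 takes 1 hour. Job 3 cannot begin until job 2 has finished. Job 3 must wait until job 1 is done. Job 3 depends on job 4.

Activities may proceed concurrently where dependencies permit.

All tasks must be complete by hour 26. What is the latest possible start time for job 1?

Job 6 has no dependents, so it just needs to finish by hour 26. Starting by 26 − 3 = hour 23 achieves that.
Job 5 must finish before job 6 (must start by hour 23). With a 7-hour duration, job 5 must start by 23 − 7 = hour 16.
Job 3 must finish before job 5 (must start by hour 16). With a 1-hour duration, job 3 must start by 16 − 1 = hour 15.
Job 2 has several dependents: job 3 (must start by hour 15); job 5 (must start by hour 16). The earliest of those limits is hour 15, so job 2 must start by 15 − 4 = hour 11.
Job 1 has several dependents: job 2 (must start by hour 11); job 3 (must start by hour 15). The earliest of those limits is hour 11, so job 1 must start by 11 − 6 = hour 5.

5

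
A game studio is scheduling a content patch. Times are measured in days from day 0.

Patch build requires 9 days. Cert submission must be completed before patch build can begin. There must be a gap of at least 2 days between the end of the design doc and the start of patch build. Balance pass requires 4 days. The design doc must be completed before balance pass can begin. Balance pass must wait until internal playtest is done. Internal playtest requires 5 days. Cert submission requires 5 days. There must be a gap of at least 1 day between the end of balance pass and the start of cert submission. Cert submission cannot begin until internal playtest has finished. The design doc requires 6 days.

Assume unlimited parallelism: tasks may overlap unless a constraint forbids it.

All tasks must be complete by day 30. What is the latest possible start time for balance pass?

11

Patch build has no dependents, so it just needs to finish by day 30. Starting by 30 − 9 = day 21 achieves that.
Cert submission has to be done before patch build (must start by day 21). That means finishing by day 21, i.e. starting by 21 − 5 = day 16.
Balance pass feeds into cert submission (must start by day 16, minus 1-day gap → day 15); so balance pass must finish by day 15 and therefore start by day 11.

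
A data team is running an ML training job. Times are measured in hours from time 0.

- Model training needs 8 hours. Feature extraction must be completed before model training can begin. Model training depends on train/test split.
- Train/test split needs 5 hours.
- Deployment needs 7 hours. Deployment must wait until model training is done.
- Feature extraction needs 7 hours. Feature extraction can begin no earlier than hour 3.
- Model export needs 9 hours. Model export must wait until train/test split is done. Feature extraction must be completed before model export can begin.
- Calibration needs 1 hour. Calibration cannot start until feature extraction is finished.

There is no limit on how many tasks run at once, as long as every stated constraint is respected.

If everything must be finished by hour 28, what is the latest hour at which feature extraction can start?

6

Deployment has no dependents, so it just needs to finish by hour 28. Starting by 28 − 7 = hour 21 achieves that.
Model training has to be done before deployment (must start by hour 21). That means finishing by hour 21, i.e. starting by 21 − 8 = hour 13.
Calibration must finish by hour 28; it takes 1 hour, so it must start by 28 − 1 = hour 27.
Nothing follows model export; the deadline of hour 28 is its only limit. It must start by 28 − 9 = hour 19.
Feature extraction feeds model training (must start by hour 13); calibration (must start by hour 27); model export (must start by hour 19). Taking the minimum, feature extraction must finish by hour 13 and start by 13 − 7 = hour 6.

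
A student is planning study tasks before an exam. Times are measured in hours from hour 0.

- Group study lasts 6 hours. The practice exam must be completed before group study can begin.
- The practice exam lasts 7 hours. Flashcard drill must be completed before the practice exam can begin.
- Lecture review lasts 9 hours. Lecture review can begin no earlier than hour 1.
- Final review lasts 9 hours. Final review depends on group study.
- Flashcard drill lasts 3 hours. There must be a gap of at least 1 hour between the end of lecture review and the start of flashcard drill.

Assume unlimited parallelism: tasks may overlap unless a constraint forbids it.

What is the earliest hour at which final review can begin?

After its own release at hour 1, lecture review can start at hour 1 and finishes at hour 10.
Flashcard drill cannot begin until lecture review (finishes hour 10, plus 1-hour gap → hour 11). It runs from hour 11 to 11 + 3 = hour 14.
After flashcard drill (finishes hour 14), the practice exam can start at hour 14 and finishes at hour 21.
Group study waits on the practice exam (finishes hour 21), so it starts at hour 21 and finishes at 21 + 6 = hour 27.
Final review waits on group study (finishes hour 27), so the earliest it can start is hour 27.

27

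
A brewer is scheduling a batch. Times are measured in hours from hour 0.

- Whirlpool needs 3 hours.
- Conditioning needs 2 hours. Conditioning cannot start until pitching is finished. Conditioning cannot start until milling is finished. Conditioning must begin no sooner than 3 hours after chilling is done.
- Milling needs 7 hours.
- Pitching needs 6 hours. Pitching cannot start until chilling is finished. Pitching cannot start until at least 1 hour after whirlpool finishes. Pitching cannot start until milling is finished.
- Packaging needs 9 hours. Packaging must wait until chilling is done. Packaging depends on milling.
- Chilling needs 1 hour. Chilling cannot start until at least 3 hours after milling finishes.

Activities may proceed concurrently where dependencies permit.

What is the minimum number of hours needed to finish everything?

20

Nothing blocks whirlpool, so it runs from hour 0 to hour 3.
Milling can start immediately at hour 0; it finishes at hour 7.
Chilling cannot begin until milling (finishes hour 7, plus 3-hour gap → hour 10). It runs from hour 10 to 10 + 1 = hour 11.
Packaging has to wait for chilling (finishes hour 11); milling (finishes hour 7). The latest of these is hour 11, so packaging runs hour 11 to 11 + 9 = hour 20.
Pitching cannot start until chilling (finishes hour 11); whirlpool (finishes hour 3, plus 1-hour gap → hour 4); milling (finishes hour 7). The controlling bound is hour 11, so pitching finishes at 11 + 6 = hour 17.
Conditioning has to wait for pitching (finishes hour 17); milling (finishes hour 7); chilling (finishes hour 11, plus 3-hour gap → hour 14). The latest of these is hour 17, so conditioning runs hour 17 to 17 + 2 = hour 19.
All tasks are finished once the last one completes. Finish times: Milling at 7, Whirlpool at 3, Chilling at 11, Pitching at 17, Conditioning at 19, Packaging at 20. The latest is hour 20.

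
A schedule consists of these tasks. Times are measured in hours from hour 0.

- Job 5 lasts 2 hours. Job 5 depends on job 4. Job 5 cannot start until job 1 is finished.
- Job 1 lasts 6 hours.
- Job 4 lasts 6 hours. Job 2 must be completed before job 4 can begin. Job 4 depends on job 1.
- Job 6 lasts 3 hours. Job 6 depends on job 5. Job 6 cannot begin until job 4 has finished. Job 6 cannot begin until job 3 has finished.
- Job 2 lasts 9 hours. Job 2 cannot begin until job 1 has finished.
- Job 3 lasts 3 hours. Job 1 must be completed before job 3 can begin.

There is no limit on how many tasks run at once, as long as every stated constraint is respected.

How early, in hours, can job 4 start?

Job 1 has no prerequisites, so it starts at hour 0 and finishes at hour 6.
After job 1 (finishes hour 6), job 2 can start at hour 6 and finishes at hour 15.
Job 4 waits on job 2 (finishes hour 15); job 1 (finishes hour 6). The latest of these is hour 15, which is the earliest job 4 can start.

15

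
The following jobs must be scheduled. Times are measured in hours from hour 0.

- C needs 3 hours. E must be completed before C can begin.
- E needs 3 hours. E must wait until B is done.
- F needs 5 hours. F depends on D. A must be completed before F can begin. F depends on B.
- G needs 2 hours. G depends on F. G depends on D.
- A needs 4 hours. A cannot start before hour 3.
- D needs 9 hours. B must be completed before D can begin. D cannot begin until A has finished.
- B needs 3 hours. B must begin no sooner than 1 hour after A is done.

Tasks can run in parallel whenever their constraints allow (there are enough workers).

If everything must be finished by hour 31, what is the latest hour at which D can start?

15

To finish by hour 31, G (duration 2) must start no later than hour 29.
F must finish before G (must start by hour 29). With a 5-hour duration, F must start by 29 − 5 = hour 24.
D must finish in time for F (must start by hour 24); G (must start by hour 29). The tightest is hour 24, so D must start by 24 − 9 = hour 15.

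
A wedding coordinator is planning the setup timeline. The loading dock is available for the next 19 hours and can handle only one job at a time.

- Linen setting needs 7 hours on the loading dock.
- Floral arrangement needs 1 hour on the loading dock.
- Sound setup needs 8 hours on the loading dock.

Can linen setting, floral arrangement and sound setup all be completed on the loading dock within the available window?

Running back to back, the jobs need 7 + 1 + 8 = 16 hours on the loading dock.
Since 16 ≤ 19, they fit within the window.

Yes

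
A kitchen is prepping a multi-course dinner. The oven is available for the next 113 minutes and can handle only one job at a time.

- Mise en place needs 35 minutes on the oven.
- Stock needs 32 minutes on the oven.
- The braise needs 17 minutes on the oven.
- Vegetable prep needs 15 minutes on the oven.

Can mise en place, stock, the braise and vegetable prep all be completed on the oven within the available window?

Running back to back, the jobs need 35 + 32 + 17 + 15 = 99 minutes on the oven.
Since 99 ≤ 113, they fit within the window.

Yes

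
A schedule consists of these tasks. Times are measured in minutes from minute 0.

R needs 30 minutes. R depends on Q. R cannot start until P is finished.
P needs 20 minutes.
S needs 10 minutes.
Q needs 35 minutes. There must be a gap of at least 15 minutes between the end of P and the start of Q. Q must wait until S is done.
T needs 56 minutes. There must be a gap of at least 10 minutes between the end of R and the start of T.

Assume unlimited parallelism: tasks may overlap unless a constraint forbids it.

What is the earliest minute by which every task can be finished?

Nothing blocks S, so it runs from minute 0 to minute 10.
Nothing blocks P, so it runs from minute 0 to minute 20.
Q needs all of P (finishes minute 20, plus 15-minute gap → minute 35); S (finishes minute 10). That puts its earliest start at minute 35; it finishes at 35 + 35 = minute 70.
R cannot start until Q (finishes minute 70); P (finishes minute 20). The controlling bound is minute 70, so R finishes at 70 + 30 = minute 100.
T waits on R (finishes minute 100, plus 10-minute gap → minute 110), so it starts at minute 110 and finishes at 110 + 56 = minute 166.
All tasks are finished once the last one completes. Finish times: P at 20, Q at 70, R at 100, S at 10, T at 166. The latest is minute 166.

166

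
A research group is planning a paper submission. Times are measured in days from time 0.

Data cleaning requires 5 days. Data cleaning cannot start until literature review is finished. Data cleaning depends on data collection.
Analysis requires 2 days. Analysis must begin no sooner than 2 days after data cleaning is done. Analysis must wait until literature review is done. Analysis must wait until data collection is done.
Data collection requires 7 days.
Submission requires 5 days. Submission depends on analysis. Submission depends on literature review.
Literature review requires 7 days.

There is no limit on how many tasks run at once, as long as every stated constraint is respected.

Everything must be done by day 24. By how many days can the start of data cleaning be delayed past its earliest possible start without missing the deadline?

Data collection can start immediately at day 0; it finishes at day 7.
Nothing blocks literature review, so it runs from day 0 to day 7.
Data cleaning has to wait for literature review (finishes day 7); data collection (finishes day 7). The latest of these is day 7, so data cleaning runs day 7 to 7 + 5 = day 12.

Working backward from the deadline:
To finish by day 24, submission (duration 5) must start no later than day 19.
Analysis has to be done before submission (must start by day 19). That means finishing by day 19, i.e. starting by 19 − 2 = day 17.
Data cleaning must finish before analysis (must start by day 17, minus 2-day gap → day 15). With a 5-day duration, data cleaning must start by 15 − 5 = day 10.
So data cleaning can start as early as day 7 and as late as day 10, giving 10 − 7 = 3 days of slack.

3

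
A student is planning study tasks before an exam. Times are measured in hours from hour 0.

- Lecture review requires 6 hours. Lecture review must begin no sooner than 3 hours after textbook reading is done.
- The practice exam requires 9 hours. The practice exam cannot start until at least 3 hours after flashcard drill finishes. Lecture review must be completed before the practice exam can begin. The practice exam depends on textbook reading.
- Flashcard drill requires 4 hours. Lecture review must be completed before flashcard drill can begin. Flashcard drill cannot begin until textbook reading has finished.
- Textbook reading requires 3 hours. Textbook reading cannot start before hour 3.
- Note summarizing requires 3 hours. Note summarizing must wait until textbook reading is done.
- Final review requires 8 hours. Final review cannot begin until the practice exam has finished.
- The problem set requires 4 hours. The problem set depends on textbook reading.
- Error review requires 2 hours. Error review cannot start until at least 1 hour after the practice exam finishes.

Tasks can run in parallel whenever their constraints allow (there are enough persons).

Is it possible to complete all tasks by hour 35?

Textbook reading cannot begin until its own release at hour 3. It runs from hour 3 to 3 + 3 = hour 6.
Note summarizing cannot begin until textbook reading (finishes hour 6). It runs from hour 6 to 6 + 3 = hour 9.
After textbook reading (finishes hour 6), the problem set can start at hour 6 and finishes at hour 10.
After textbook reading (finishes hour 6, plus 3-hour gap → hour 9), lecture review can start at hour 9 and finishes at hour 15.
Flashcard drill has to wait for lecture review (finishes hour 15); textbook reading (finishes hour 6). The latest of these is hour 15, so flashcard drill runs hour 15 to 15 + 4 = hour 19.
The practice exam has to wait for flashcard drill (finishes hour 19, plus 3-hour gap → hour 22); lecture review (finishes hour 15); textbook reading (finishes hour 6). The latest of these is hour 22, so the practice exam runs hour 22 to 22 + 9 = hour 31.
Final review waits on the practice exam (finishes hour 31), so it starts at hour 31 and finishes at 31 + 8 = hour 39.
Error review waits on the practice exam (finishes hour 31, plus 1-hour gap → hour 32), so it starts at hour 32 and finishes at 32 + 2 = hour 34.
The earliest everything can be done is hour 39, which is after the deadline of 35, so it is not possible.

No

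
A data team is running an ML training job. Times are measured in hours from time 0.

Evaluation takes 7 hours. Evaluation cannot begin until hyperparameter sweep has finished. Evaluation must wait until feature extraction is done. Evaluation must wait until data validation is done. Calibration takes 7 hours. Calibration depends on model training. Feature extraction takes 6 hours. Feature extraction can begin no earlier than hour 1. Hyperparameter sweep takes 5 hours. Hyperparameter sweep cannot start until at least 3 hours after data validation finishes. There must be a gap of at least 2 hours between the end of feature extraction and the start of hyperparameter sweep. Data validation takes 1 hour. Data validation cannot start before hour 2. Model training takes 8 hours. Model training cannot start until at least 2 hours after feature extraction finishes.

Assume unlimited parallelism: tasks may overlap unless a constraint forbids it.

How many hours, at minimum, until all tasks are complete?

24

After its own release at hour 1, feature extraction can start at hour 1 and finishes at hour 7.
After feature extraction (finishes hour 7, plus 2-hour gap → hour 9), model training can start at hour 9 and finishes at hour 17.
After model training (finishes hour 17), calibration can start at hour 17 and finishes at hour 24.
After its own release at hour 2, data validation can start at hour 2 and finishes at hour 3.
For hyperparameter sweep: data validation (finishes hour 3, plus 3-hour gap → hour 6); feature extraction (finishes hour 7, plus 2-hour gap → hour 9). Taking the maximum gives a start of hour 9, and it finishes at 9 + 5 = hour 14.
Evaluation needs all of hyperparameter sweep (finishes hour 14); feature extraction (finishes hour 7); data validation (finishes hour 3). That puts its earliest start at hour 14; it finishes at 14 + 7 = hour 21.
All tasks are finished once the last one completes. Finish times: Data validation at 3, Feature extraction at 7, Hyperparameter sweep at 14, Model training at 17, Evaluation at 21, Calibration at 24. The latest is hour 24.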